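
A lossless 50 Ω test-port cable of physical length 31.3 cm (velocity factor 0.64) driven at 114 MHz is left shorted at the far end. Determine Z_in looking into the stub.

Z_in ≈ +j117 Ω

λ = v/f = 0.64·c / 114 MHz = 1.68 m
βl = 2π·l/λ = 2π × 0.186 = 66.9°
tan(βl) = 2.34
For a shorted stub, Z_in = jZ_0·tan(βl)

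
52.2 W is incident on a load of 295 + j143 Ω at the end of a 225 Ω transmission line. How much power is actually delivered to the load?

|Γ| = |(70 + j143)/(520 + j143)| = 0.295
|Γ|² = 0.0872
P_refl = |Γ|²·P_inc = 4.55 W, P_del = (1 − |Γ|²)·P_inc = 47.7 W

P_delivered ≈ 47.7 W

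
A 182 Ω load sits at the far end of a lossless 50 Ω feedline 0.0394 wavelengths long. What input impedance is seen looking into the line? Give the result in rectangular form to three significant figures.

Z_in ≈ 105 − j83.8 Ω

βl = 2π × 0.0394 = 14.2°
tan(βl) = tan(14.2°) = 0.253
Z_in = Z_0·(Z_L + jZ_0·tanβl)/(Z_0 + jZ_L·tanβl)
     = 50·(182 + j12.6)/(50 + j46)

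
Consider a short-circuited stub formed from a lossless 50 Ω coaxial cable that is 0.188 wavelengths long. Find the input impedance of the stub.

Z_in ≈ +j122 Ω

βl = 2π × 0.188 = 67.7°
tan(βl) = 2.44
For a short-circuited stub, Z_in = jZ_0·tan(βl)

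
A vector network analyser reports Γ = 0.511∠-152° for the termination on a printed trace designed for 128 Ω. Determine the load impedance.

Z_L = Z_0·(1 + Γ)/(1 − Γ) = 128·(0.549 − j0.24)/(1.45 + j0.24)

Z_L ≈ 43.7 − j28.4 Ω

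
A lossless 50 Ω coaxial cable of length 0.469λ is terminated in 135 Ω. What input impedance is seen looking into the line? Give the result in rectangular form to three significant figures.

Z_in ≈ 109 + j48.3 Ω

βl = 2π × 0.469 = 169°
tan(βl) = tan(169°) = -0.197
Z_in = Z_0·(Z_L + jZ_0·tanβl)/(Z_0 + jZ_L·tanβl)
     = 50·(135 − j9.86)/(50 − j26.6)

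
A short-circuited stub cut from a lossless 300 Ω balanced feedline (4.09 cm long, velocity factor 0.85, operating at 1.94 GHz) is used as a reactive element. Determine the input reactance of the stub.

X_in ≈ -742 Ω (capacitive)

λ = v/f = 0.85·c / 1.94 GHz = 0.131 m
βl = 2π·l/λ = 2π × 0.311 = 112°
tan(βl) = -2.47
For a short-circuited stub, Z_in = jZ_0·tan(βl)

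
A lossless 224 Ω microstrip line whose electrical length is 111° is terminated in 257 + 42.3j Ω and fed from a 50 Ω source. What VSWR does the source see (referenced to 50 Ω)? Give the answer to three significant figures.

VSWR ≈ 3.59

tan(βl) = -2.61
Z_in = Z_0·(Z_L + jZ_0·tanβl)/(Z_0 + jZ_L·tanβl) = 179 − j3.53 Ω
Γ_s = (Z_in − Z_s)/(Z_in + Z_s) = (129 − j3.53)/(229 − j3.53), |Γ_s| = 0.564
VSWR = (1 + |Γ_s|)/(1 − |Γ_s|)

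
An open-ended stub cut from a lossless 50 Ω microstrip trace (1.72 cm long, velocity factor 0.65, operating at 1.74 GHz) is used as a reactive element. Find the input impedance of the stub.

λ = v/f = 0.65·c / 1.74 GHz = 0.112 m
βl = 2π·l/λ = 2π × 0.153 = 55.3°
tan(βl) = 1.44
For an open-ended stub, Z_in = −jZ_0·cot(βl) = −jZ_0/tan(βl)

Z_in ≈ −j34.7 Ω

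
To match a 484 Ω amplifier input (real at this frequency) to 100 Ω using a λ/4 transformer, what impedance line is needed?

Z_qwt ≈ 220 Ω

Z_qwt = √(Z_0·R_L) = √(100 × 484) = √48400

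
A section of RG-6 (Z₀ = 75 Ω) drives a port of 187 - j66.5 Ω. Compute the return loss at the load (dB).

Γ = (112 − j66.5)/(262 − j66.5), |Γ| = 0.482
RL = −20·log₁₀|Γ| = −20·log₁₀(0.482)

RL ≈ 6.34 dB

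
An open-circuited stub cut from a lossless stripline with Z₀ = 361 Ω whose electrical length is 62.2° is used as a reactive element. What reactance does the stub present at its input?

X_in ≈ -190 Ω (capacitive)

tan(βl) = 1.9
For an open-circuited stub, Z_in = −jZ_0·cot(βl) = −jZ_0/tan(βl)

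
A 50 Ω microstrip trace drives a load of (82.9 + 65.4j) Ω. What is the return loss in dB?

RL ≈ 6.12 dB

Γ = (32.9 + j65.4)/(132.9 + j65.4), |Γ| = 0.494
RL = −20·log₁₀|Γ| = −20·log₁₀(0.494)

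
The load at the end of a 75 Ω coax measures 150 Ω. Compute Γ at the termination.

Γ = 0.333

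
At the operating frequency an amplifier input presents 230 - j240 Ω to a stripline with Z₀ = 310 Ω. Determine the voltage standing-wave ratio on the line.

VSWR ≈ 2.5

Γ = (Z_L − Z_0)/(Z_L + Z_0) = (-80 − j240)/(540 − j240)
|Γ| = 253/591 = 0.428
VSWR = (1 + |Γ|)/(1 − |Γ|) = 1.43/0.572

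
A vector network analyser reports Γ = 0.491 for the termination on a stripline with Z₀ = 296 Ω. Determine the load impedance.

Z_L ≈ 867 Ω

Z_L = Z_0·(1 + Γ)/(1 − Γ) = 296·(1.49)/(0.509)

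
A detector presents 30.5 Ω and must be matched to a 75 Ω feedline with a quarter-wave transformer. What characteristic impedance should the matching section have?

Z_qwt ≈ 47.8 Ω

Z_qwt = √(Z_0·R_L) = √(75 × 30.5) = √2288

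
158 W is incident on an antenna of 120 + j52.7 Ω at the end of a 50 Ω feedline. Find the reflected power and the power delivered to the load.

P_reflected ≈ 38.3 W; P_delivered ≈ 120 W

|Γ| = |(70 + j52.7)/(170 + j52.7)| = 0.492
|Γ|² = 0.242
P_refl = |Γ|²·P_inc = 38.3 W, P_del = (1 − |Γ|²)·P_inc = 120 W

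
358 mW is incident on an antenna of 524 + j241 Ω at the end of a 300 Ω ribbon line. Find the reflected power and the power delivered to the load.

|Γ| = |(224 + j241)/(824 + j241)| = 0.383
|Γ|² = 0.147
P_refl = |Γ|²·P_inc = 52.6 mW, P_del = (1 − |Γ|²)·P_inc = 305 mW

P_reflected ≈ 52.6 mW; P_delivered ≈ 305 mW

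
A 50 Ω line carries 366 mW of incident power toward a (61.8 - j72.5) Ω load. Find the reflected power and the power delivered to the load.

P_reflected ≈ 111 mW; P_delivered ≈ 255 mW

|Γ| = |(11.8 − j72.5)/(111.8 − j72.5)| = 0.551
|Γ|² = 0.304
P_refl = |Γ|²·P_inc = 111 mW, P_del = (1 − |Γ|²)·P_inc = 255 mW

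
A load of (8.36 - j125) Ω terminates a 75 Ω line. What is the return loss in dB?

Γ = (-66.64 − j125)/(83.36 − j125), |Γ| = 0.943
RL = −20·log₁₀|Γ| = −20·log₁₀(0.943)

RL ≈ 0.511 dB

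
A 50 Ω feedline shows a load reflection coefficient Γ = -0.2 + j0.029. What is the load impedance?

Z_L = Z_0·(1 + Γ)/(1 − Γ) = 50·(0.8 + j0.029)/(1.2 − j0.029)

Z_L ≈ 33.3 + j2.01 Ω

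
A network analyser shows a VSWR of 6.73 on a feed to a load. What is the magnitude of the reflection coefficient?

|Γ| = (S − 1)/(S + 1) = (6.73 − 1)/(6.73 + 1) = 5.73/7.73

|Γ| ≈ 0.741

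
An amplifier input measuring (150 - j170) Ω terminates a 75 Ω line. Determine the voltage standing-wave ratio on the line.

VSWR ≈ 4.86

Γ = (Z_L − Z_0)/(Z_L + Z_0) = (75 − j170)/(225 − j170)
|Γ| = 186/282 = 0.659
VSWR = (1 + |Γ|)/(1 − |Γ|) = 1.66/0.341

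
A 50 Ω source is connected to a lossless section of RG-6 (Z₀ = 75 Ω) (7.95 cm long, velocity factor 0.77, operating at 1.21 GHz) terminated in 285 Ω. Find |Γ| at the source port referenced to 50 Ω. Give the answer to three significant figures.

λ = v/f = 0.77·c / 1.21 GHz = 0.191 m
βl = 2π·l/λ = 2π × 0.416 = 150°
tan(βl) = -0.579
Z_in = Z_0·(Z_L + jZ_0·tanβl)/(Z_0 + jZ_L·tanβl) = 65.1 + j99.9 Ω
Γ_s = (Z_in − Z_s)/(Z_in + Z_s) = (15.1 + j99.9)/(115 + j99.9), |Γ_s| = 0.663

|Γ| ≈ 0.663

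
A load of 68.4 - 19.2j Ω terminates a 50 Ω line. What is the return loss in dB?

Γ = (18.4 − j19.2)/(118.4 − j19.2), |Γ| = 0.222
RL = −20·log₁₀|Γ| = −20·log₁₀(0.222)

RL ≈ 13.1 dB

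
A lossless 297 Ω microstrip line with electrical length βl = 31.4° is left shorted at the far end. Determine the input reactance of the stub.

X_in ≈ 181 Ω (inductive)

tan(βl) = 0.61
For a shorted stub, Z_in = jZ_0·tan(βl)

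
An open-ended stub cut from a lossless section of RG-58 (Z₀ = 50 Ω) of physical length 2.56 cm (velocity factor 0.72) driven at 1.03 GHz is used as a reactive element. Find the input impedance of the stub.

Z_in ≈ −j51.9 Ω

λ = v/f = 0.72·c / 1.03 GHz = 0.21 m
βl = 2π·l/λ = 2π × 0.122 = 43.9°
tan(βl) = 0.964
For an open-ended stub, Z_in = −jZ_0·cot(βl) = −jZ_0/tan(βl)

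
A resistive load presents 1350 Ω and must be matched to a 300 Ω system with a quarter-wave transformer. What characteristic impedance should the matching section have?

Z_qwt = √(Z_0·R_L) = √(300 × 1350) = √405000

Z_qwt ≈ 636 Ω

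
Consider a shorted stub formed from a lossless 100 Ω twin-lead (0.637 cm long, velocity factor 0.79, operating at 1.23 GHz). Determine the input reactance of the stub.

X_in ≈ 21.1 Ω (inductive)

λ = v/f = 0.79·c / 1.23 GHz = 0.193 m
βl = 2π·l/λ = 2π × 0.0331 = 11.9°
tan(βl) = 0.211
For a shorted stub, Z_in = jZ_0·tan(βl)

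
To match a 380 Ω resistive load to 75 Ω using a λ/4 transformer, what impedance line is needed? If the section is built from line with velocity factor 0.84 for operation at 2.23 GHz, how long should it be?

Z_qwt ≈ 169 Ω; length ≈ 2.83 cm

Z_qwt = √(Z_0·R_L) = √(75 × 380) = √28500
λ = 0.84·c/f = 0.113 m, so l = λ/4 = 0.0283 m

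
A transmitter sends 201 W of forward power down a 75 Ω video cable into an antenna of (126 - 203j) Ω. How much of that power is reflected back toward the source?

P_reflected ≈ 108 W

|Γ| = |(51 − j203)/(201 − j203)| = 0.733
|Γ|² = 0.537
P_refl = |Γ|²·P_inc = 108 W, P_del = (1 − |Γ|²)·P_inc = 93.1 W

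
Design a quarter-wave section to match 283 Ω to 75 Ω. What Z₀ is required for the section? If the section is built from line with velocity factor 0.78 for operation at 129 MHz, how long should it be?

Z_qwt = √(Z_0·R_L) = √(75 × 283) = √21220
λ = 0.78·c/f = 1.81 m, so l = λ/4 = 0.453 m

Z_qwt ≈ 146 Ω; length ≈ 45.3 cm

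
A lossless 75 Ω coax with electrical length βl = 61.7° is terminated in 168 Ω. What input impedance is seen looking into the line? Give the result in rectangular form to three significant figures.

Z_in ≈ 40.8 − j30.6 Ω

tan(βl) = tan(61.7°) = 1.86
Z_in = Z_0·(Z_L + jZ_0·tanβl)/(Z_0 + jZ_L·tanβl)
     = 75·(168 + j139)/(75 + j312)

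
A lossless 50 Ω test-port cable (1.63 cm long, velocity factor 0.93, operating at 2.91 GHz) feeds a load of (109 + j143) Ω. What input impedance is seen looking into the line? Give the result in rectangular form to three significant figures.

λ = v/f = 0.93·c / 2.91 GHz = 0.0959 m
βl = 2π·l/λ = 2π × 0.17 = 61.2°
tan(βl) = tan(61.2°) = 1.82
Z_in = Z_0·(Z_L + jZ_0·tanβl)/(Z_0 + jZ_L·tanβl)
     = 50·(109 + j234)/(-210 + j198)

Z_in ≈ 14.1 − j42.4 Ω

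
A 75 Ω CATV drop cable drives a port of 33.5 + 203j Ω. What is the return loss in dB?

Γ = (-41.5 + j203)/(108.5 + j203), |Γ| = 0.9
RL = −20·log₁₀|Γ| = −20·log₁₀(0.9)

RL ≈ 0.913 dB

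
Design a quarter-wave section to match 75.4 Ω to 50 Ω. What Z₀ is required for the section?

Z_qwt ≈ 61.4 Ω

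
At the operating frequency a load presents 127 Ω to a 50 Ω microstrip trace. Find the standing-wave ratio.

Γ = (127 − 50)/(127 + 50) = 0.435
VSWR = (1 + 0.435)/(1 − 0.435)

VSWR ≈ 2.54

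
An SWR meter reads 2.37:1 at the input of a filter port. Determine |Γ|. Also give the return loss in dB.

|Γ| = (S − 1)/(S + 1) = (2.37 − 1)/(2.37 + 1) = 1.37/3.37
RL = −20·log₁₀|Γ| = −20·log₁₀(0.407)

|Γ| ≈ 0.407; return loss ≈ 7.82 dB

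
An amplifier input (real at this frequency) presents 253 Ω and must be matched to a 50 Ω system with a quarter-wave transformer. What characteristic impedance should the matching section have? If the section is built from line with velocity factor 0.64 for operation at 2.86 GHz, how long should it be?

Z_qwt ≈ 112 Ω; length ≈ 1.68 cm

Z_qwt = √(Z_0·R_L) = √(50 × 253) = √12650
λ = 0.64·c/f = 0.0671 m, so l = λ/4 = 0.0168 m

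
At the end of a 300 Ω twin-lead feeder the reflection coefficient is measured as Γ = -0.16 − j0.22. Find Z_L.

Z_L ≈ 199 − j94.7 Ω

Z_L = Z_0·(1 + Γ)/(1 − Γ) = 300·(0.84 − j0.22)/(1.16 + j0.22)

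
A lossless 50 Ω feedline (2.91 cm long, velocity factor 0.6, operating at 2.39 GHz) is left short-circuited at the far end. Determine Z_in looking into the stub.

Z_in ≈ −j43.3 Ω

λ = v/f = 0.6·c / 2.39 GHz = 0.0753 m
βl = 2π·l/λ = 2π × 0.386 = 139°
tan(βl) = -0.866
For a short-circuited stub, Z_in = jZ_0·tan(βl)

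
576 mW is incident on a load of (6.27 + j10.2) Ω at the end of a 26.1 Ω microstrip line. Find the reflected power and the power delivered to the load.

P_reflected ≈ 249 mW; P_delivered ≈ 327 mW

|Γ| = |(-19.83 + j10.2)/(32.37 + j10.2)| = 0.657
|Γ|² = 0.432
P_refl = |Γ|²·P_inc = 249 mW, P_del = (1 − |Γ|²)·P_inc = 327 mW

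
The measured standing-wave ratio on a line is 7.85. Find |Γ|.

|Γ| ≈ 0.774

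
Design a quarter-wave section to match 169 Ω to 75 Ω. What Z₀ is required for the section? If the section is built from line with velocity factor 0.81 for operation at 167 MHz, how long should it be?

Z_qwt = √(Z_0·R_L) = √(75 × 169) = √12680
λ = 0.81·c/f = 1.46 m, so l = λ/4 = 0.364 m

Z_qwt ≈ 113 Ω; length ≈ 36.4 cm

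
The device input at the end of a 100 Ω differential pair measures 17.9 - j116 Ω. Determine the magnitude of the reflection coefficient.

Γ = (Z_L − Z_0)/(Z_L + Z_0) = (-82.1 − j116)/(117.9 − j116)
|Γ| = 142/165

|Γ| ≈ 0.859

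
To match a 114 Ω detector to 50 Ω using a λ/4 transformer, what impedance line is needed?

Z_qwt = √(Z_0·R_L) = √(50 × 114) = √5700

Z_qwt ≈ 75.5 Ω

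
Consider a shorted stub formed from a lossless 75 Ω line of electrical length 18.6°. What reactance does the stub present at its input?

tan(βl) = 0.337
For a shorted stub, Z_in = jZ_0·tan(βl)

X_in ≈ 25.2 Ω (inductive)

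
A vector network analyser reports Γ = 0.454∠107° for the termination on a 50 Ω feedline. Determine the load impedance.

Z_L ≈ 27 + j29.5 Ω

Z_L = Z_0·(1 + Γ)/(1 − Γ) = 50·(0.867 + j0.434)/(1.13 − j0.434)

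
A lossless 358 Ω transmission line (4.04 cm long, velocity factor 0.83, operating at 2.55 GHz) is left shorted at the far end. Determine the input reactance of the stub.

λ = v/f = 0.83·c / 2.55 GHz = 0.0976 m
βl = 2π·l/λ = 2π × 0.414 = 149°
tan(βl) = -0.602
For a shorted stub, Z_in = jZ_0·tan(βl)

X_in ≈ -216 Ω (capacitive)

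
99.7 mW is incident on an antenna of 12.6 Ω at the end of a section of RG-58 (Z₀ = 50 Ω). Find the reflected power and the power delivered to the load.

P_reflected ≈ 35.6 mW; P_delivered ≈ 64.1 mW

Γ = (12.6 − 50)/(12.6 + 50) = -0.597
|Γ|² = 0.357
P_refl = |Γ|²·P_inc = 35.6 mW, P_del = (1 − |Γ|²)·P_inc = 64.1 mW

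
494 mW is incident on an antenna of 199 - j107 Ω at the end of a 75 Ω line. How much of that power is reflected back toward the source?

P_reflected ≈ 153 mW

|Γ| = |(124 − j107)/(274 − j107)| = 0.557
|Γ|² = 0.31
P_refl = |Γ|²·P_inc = 153 mW, P_del = (1 − |Γ|²)·P_inc = 341 mW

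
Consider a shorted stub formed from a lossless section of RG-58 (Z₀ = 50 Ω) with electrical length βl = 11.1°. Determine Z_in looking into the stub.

Z_in ≈ +j9.81 Ω

tan(βl) = 0.196
For a shorted stub, Z_in = jZ_0·tan(βl)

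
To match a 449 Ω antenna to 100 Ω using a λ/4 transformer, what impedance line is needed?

Z_qwt ≈ 212 Ω

Z_qwt = √(Z_0·R_L) = √(100 × 449) = √44900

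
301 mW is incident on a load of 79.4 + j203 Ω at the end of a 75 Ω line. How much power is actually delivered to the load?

|Γ| = |(4.4 + j203)/(154.4 + j203)| = 0.796
|Γ|² = 0.634
P_refl = |Γ|²·P_inc = 191 mW, P_del = (1 − |Γ|²)·P_inc = 110 mW

P_delivered ≈ 110 mW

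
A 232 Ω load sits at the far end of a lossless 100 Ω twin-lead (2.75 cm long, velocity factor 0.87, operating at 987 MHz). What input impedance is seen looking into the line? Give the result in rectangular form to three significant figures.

Z_in ≈ 88.6 − j80.8 Ω

λ = v/f = 0.87·c / 987 MHz = 0.264 m
βl = 2π·l/λ = 2π × 0.104 = 37.4°
tan(βl) = tan(37.4°) = 0.766
Z_in = Z_0·(Z_L + jZ_0·tanβl)/(Z_0 + jZ_L·tanβl)
     = 100·(232 + j76.6)/(100 + j178)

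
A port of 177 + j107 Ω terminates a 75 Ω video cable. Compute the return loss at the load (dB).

Γ = (102 + j107)/(252 + j107), |Γ| = 0.54
RL = −20·log₁₀|Γ| = −20·log₁₀(0.54)

RL ≈ 5.35 dB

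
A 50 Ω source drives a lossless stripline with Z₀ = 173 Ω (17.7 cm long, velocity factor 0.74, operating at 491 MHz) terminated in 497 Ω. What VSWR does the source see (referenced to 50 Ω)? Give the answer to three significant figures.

VSWR ≈ 6.71

λ = v/f = 0.74·c / 491 MHz = 0.452 m
βl = 2π·l/λ = 2π × 0.391 = 141°
tan(βl) = -0.812
Z_in = Z_0·(Z_L + jZ_0·tanβl)/(Z_0 + jZ_L·tanβl) = 128 + j158 Ω
Γ_s = (Z_in − Z_s)/(Z_in + Z_s) = (78.1 + j158)/(178 + j158), |Γ_s| = 0.741
VSWR = (1 + |Γ_s|)/(1 − |Γ_s|)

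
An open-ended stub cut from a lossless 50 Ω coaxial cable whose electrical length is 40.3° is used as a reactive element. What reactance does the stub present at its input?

X_in ≈ -59 Ω (capacitive)

tan(βl) = 0.848
For an open-ended stub, Z_in = −jZ_0·cot(βl) = −jZ_0/tan(βl)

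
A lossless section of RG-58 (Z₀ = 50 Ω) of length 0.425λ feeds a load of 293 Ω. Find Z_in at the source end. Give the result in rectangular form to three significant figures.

Z_in ≈ 37.2 + j85.7 Ω

βl = 2π × 0.425 = 153°
tan(βl) = tan(153°) = -0.51
Z_in = Z_0·(Z_L + jZ_0·tanβl)/(Z_0 + jZ_L·tanβl)
     = 50·(293 − j25.5)/(50 − j149)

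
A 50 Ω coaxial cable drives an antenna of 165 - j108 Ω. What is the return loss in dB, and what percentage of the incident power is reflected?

RL ≈ 3.67 dB; 43% of incident power reflected

Γ = (115 − j108)/(215 − j108), |Γ| = 0.656
RL = −20·log₁₀(0.656) = 3.67 dB
P_refl/P_inc = |Γ|² = 0.43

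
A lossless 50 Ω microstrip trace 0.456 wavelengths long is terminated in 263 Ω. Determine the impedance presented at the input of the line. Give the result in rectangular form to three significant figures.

βl = 2π × 0.456 = 164°
tan(βl) = tan(164°) = -0.284
Z_in = Z_0·(Z_L + jZ_0·tanβl)/(Z_0 + jZ_L·tanβl)
     = 50·(263 − j14.2)/(50 − j74.6)

Z_in ≈ 88.1 + j117 Ω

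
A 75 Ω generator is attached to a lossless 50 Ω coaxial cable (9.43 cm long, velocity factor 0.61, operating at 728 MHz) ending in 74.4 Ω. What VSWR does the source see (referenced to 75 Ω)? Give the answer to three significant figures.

λ = v/f = 0.61·c / 728 MHz = 0.251 m
βl = 2π·l/λ = 2π × 0.375 = 135°
tan(βl) = -0.998
Z_in = Z_0·(Z_L + jZ_0·tanβl)/(Z_0 + jZ_L·tanβl) = 46.3 + j18.9 Ω
Γ_s = (Z_in − Z_s)/(Z_in + Z_s) = (-28.7 + j18.9)/(121 + j18.9), |Γ_s| = 0.28
VSWR = (1 + |Γ_s|)/(1 − |Γ_s|)

VSWR ≈ 1.78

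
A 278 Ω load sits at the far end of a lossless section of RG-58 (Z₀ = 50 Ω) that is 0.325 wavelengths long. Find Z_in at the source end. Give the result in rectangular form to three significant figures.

Z_in ≈ 11.2 + j24.4 Ω

βl = 2π × 0.325 = 117°
tan(βl) = tan(117°) = -1.96
Z_in = Z_0·(Z_L + jZ_0·tanβl)/(Z_0 + jZ_L·tanβl)
     = 50·(278 − j98.1)/(50 − j546)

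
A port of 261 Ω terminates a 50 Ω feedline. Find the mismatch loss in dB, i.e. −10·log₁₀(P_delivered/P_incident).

Γ = (261 − 50)/(261 + 50) = 0.678
|Γ|² = 0.46, so P_del/P_inc = 1 − |Γ|² = 0.54
ML = −10·log₁₀(1 − |Γ|²)

mismatch loss ≈ 2.68 dB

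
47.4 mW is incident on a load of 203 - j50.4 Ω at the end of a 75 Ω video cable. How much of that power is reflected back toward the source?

P_reflected ≈ 11.2 mW

|Γ| = |(128 − j50.4)/(278 − j50.4)| = 0.487
|Γ|² = 0.237
P_refl = |Γ|²·P_inc = 11.2 mW, P_del = (1 − |Γ|²)·P_inc = 36.2 mW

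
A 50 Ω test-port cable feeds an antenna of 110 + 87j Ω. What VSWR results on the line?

Γ = (Z_L − Z_0)/(Z_L + Z_0) = (60 + j87)/(160 + j87)
|Γ| = 106/182 = 0.58
VSWR = (1 + |Γ|)/(1 − |Γ|) = 1.58/0.42

VSWR ≈ 3.77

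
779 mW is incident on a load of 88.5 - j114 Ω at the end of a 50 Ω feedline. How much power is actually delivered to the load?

P_delivered ≈ 428 mW

|Γ| = |(38.5 − j114)/(138.5 − j114)| = 0.671
|Γ|² = 0.45
P_refl = |Γ|²·P_inc = 351 mW, P_del = (1 − |Γ|²)·P_inc = 428 mW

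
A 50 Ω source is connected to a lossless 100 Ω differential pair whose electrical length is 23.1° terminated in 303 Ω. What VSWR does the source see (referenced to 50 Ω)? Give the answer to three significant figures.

tan(βl) = 0.427
Z_in = Z_0·(Z_L + jZ_0·tanβl)/(Z_0 + jZ_L·tanβl) = 134 − j131 Ω
Γ_s = (Z_in − Z_s)/(Z_in + Z_s) = (84.1 − j131)/(184 − j131), |Γ_s| = 0.688
VSWR = (1 + |Γ_s|)/(1 − |Γ_s|)

VSWR ≈ 5.42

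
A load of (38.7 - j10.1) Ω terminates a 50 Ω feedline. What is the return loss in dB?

RL ≈ 15.4 dB

Γ = (-11.3 − j10.1)/(88.7 − j10.1), |Γ| = 0.17
RL = −20·log₁₀|Γ| = −20·log₁₀(0.17)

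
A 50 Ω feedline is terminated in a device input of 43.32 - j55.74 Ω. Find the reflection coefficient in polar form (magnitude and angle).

Γ ≈ 0.516 ∠ -66°

Γ = (Z_L − Z_0)/(Z_L + Z_0) = (-6.68 − j55.74)/(93.32 − j55.74)
|Γ| = 56.1/109 = 0.516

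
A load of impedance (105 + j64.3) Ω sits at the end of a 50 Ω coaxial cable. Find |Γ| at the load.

|Γ| ≈ 0.504

Γ = (Z_L − Z_0)/(Z_L + Z_0) = (55 + j64.3)/(155 + j64.3)
|Γ| = 84.6/168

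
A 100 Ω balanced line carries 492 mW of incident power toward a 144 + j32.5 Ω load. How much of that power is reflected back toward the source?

P_reflected ≈ 24.3 mW

|Γ| = |(44 + j32.5)/(244 + j32.5)| = 0.222
|Γ|² = 0.0494
P_refl = |Γ|²·P_inc = 24.3 mW, P_del = (1 − |Γ|²)·P_inc = 468 mW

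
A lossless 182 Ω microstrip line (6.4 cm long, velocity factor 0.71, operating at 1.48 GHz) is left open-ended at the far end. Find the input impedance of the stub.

λ = v/f = 0.71·c / 1.48 GHz = 0.144 m
βl = 2π·l/λ = 2π × 0.445 = 160°
tan(βl) = -0.362
For an open-ended stub, Z_in = −jZ_0·cot(βl) = −jZ_0/tan(βl)

Z_in ≈ +j502 Ω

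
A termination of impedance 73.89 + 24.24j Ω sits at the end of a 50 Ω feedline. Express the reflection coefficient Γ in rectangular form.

Γ ≈ 0.223 + j0.152

Γ = (Z_L − Z_0)/(Z_L + Z_0) = (23.89 + j24.24)/(123.9 + j24.24)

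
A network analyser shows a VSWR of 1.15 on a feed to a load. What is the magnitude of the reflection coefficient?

|Γ| = (S − 1)/(S + 1) = (1.15 − 1)/(1.15 + 1) = 0.15/2.15

|Γ| ≈ 0.0698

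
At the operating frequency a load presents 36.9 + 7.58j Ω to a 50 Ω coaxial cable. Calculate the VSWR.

Γ = (Z_L − Z_0)/(Z_L + Z_0) = (-13.1 + j7.58)/(86.9 + j7.58)
|Γ| = 15.1/87.2 = 0.174
VSWR = (1 + |Γ|)/(1 − |Γ|) = 1.17/0.826

VSWR ≈ 1.42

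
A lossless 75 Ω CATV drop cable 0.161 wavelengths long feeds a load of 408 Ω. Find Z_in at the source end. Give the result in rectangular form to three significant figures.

Z_in ≈ 18.9 − j44.8 Ω

βl = 2π × 0.161 = 58°
tan(βl) = tan(58°) = 1.6
Z_in = Z_0·(Z_L + jZ_0·tanβl)/(Z_0 + jZ_L·tanβl)
     = 75·(408 + j120)/(75 + j652)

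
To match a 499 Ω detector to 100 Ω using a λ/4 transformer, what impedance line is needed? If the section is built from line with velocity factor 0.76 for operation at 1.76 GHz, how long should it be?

Z_qwt ≈ 223 Ω; length ≈ 3.24 cm

Z_qwt = √(Z_0·R_L) = √(100 × 499) = √49900
λ = 0.76·c/f = 0.13 m, so l = λ/4 = 0.0324 m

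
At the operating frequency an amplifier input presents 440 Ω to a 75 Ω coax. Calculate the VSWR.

For a purely resistive load, VSWR = R_L/Z_0 or Z_0/R_L (whichever > 1) = 440/75

VSWR ≈ 5.87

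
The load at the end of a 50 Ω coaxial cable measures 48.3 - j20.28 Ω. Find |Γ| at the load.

Γ = (Z_L − Z_0)/(Z_L + Z_0) = (-1.7 − j20.28)/(98.3 − j20.28)
|Γ| = 20.4/100

|Γ| ≈ 0.203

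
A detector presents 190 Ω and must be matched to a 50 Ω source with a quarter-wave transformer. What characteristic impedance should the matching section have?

Z_qwt = √(Z_0·R_L) = √(50 × 190) = √9500

Z_qwt ≈ 97.5 Ω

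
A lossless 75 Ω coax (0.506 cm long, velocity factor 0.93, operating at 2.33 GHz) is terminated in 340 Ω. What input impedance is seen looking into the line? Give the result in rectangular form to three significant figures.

Z_in ≈ 145 − j158 Ω

λ = v/f = 0.93·c / 2.33 GHz = 0.12 m
βl = 2π·l/λ = 2π × 0.0423 = 15.2°
tan(βl) = tan(15.2°) = 0.272
Z_in = Z_0·(Z_L + jZ_0·tanβl)/(Z_0 + jZ_L·tanβl)
     = 75·(340 + j20.4)/(75 + j92.5)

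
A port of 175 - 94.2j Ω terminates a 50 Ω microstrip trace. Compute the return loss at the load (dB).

Γ = (125 − j94.2)/(225 − j94.2), |Γ| = 0.642
RL = −20·log₁₀|Γ| = −20·log₁₀(0.642)

RL ≈ 3.85 dB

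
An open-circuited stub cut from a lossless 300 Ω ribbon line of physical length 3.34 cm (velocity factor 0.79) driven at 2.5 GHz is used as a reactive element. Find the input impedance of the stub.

Z_in ≈ +j225 Ω

λ = v/f = 0.79·c / 2.5 GHz = 0.0948 m
βl = 2π·l/λ = 2π × 0.352 = 127°
tan(βl) = -1.34
For an open-circuited stub, Z_in = −jZ_0·cot(βl) = −jZ_0/tan(βl)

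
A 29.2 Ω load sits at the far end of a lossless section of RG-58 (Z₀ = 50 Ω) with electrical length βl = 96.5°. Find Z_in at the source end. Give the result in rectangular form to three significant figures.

tan(βl) = tan(96.5°) = -8.78
Z_in = Z_0·(Z_L + jZ_0·tanβl)/(Z_0 + jZ_L·tanβl)
     = 50·(29.2 − j439)/(50 − j256)

Z_in ≈ 83.5 − j10.6 Ω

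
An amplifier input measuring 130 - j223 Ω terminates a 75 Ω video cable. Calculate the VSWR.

VSWR ≈ 7.27

Γ = (Z_L − Z_0)/(Z_L + Z_0) = (55 − j223)/(205 − j223)
|Γ| = 230/303 = 0.758
VSWR = (1 + |Γ|)/(1 − |Γ|) = 1.76/0.242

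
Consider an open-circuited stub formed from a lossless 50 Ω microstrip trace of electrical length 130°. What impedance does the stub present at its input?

tan(βl) = -1.19
For an open-circuited stub, Z_in = −jZ_0·cot(βl) = −jZ_0/tan(βl)

Z_in ≈ +j42 Ω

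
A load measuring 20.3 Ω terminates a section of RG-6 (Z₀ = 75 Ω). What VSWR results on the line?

Γ = (20.3 − 75)/(20.3 + 75) = -0.574
VSWR = (1 + 0.574)/(1 − 0.574)

VSWR ≈ 3.69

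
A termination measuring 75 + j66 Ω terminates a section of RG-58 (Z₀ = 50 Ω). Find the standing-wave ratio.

VSWR ≈ 2.99

Γ = (Z_L − Z_0)/(Z_L + Z_0) = (25 + j66)/(125 + j66)
|Γ| = 70.6/141 = 0.499
VSWR = (1 + |Γ|)/(1 − |Γ|) = 1.5/0.501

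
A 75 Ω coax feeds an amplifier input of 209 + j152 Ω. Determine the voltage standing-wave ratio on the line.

Γ = (Z_L − Z_0)/(Z_L + Z_0) = (134 + j152)/(284 + j152)
|Γ| = 203/322 = 0.629
VSWR = (1 + |Γ|)/(1 − |Γ|) = 1.63/0.371

VSWR ≈ 4.39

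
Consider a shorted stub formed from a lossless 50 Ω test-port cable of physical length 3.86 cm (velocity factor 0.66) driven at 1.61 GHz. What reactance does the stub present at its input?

λ = v/f = 0.66·c / 1.61 GHz = 0.123 m
βl = 2π·l/λ = 2π × 0.314 = 113°
tan(βl) = -2.36
For a shorted stub, Z_in = jZ_0·tan(βl)

X_in ≈ -118 Ω (capacitive)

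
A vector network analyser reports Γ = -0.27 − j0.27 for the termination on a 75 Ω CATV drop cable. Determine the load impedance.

Z_L ≈ 38 − j24 Ω

Z_L = Z_0·(1 + Γ)/(1 − Γ) = 75·(0.73 − j0.27)/(1.27 + j0.27)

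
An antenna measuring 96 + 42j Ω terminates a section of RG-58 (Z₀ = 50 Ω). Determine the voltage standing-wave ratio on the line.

VSWR ≈ 2.39

Γ = (Z_L − Z_0)/(Z_L + Z_0) = (46 + j42)/(146 + j42)
|Γ| = 62.3/152 = 0.41
VSWR = (1 + |Γ|)/(1 − |Γ|) = 1.41/0.59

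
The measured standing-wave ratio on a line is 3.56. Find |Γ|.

|Γ| = (S − 1)/(S + 1) = (3.56 − 1)/(3.56 + 1) = 2.56/4.56

|Γ| ≈ 0.561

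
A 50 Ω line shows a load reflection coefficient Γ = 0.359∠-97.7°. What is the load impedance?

Z_L = Z_0·(1 + Γ)/(1 − Γ) = 50·(0.952 − j0.356)/(1.05 + j0.356)

Z_L ≈ 35.6 − j29 Ω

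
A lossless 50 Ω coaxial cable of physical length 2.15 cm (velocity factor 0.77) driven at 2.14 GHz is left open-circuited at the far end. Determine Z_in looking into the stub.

Z_in ≈ −j16.5 Ω

λ = v/f = 0.77·c / 2.14 GHz = 0.108 m
βl = 2π·l/λ = 2π × 0.199 = 71.7°
tan(βl) = 3.02
For an open-circuited stub, Z_in = −jZ_0·cot(βl) = −jZ_0/tan(βl)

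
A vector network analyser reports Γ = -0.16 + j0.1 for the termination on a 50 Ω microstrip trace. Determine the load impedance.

Z_L = Z_0·(1 + Γ)/(1 − Γ) = 50·(0.84 + j0.1)/(1.16 − j0.1)

Z_L ≈ 35.6 + j7.38 Ω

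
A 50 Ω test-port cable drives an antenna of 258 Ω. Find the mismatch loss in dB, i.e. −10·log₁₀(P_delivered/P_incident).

Γ = (258 − 50)/(258 + 50) = 0.675
|Γ|² = 0.456, so P_del/P_inc = 1 − |Γ|² = 0.544
ML = −10·log₁₀(1 − |Γ|²)

mismatch loss ≈ 2.64 dB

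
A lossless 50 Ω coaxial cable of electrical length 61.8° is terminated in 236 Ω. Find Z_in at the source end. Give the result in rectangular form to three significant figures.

tan(βl) = tan(61.8°) = 1.86
Z_in = Z_0·(Z_L + jZ_0·tanβl)/(Z_0 + jZ_L·tanβl)
     = 50·(236 + j93.2)/(50 + j440)

Z_in ≈ 13.5 − j25.3 Ω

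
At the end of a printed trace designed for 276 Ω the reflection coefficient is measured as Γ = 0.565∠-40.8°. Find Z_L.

Z_L ≈ 405 − j439 Ω

Z_L = Z_0·(1 + Γ)/(1 − Γ) = 276·(1.43 − j0.369)/(0.572 + j0.369)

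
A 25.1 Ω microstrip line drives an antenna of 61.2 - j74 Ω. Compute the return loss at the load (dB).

Γ = (36.1 − j74)/(86.3 − j74), |Γ| = 0.724
RL = −20·log₁₀|Γ| = −20·log₁₀(0.724)

RL ≈ 2.8 dB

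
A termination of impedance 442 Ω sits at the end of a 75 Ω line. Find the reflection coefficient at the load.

Γ = 0.71

Γ = (Z_L − Z_0)/(Z_L + Z_0) = (442 − 75)/(442 + 75) = 367/517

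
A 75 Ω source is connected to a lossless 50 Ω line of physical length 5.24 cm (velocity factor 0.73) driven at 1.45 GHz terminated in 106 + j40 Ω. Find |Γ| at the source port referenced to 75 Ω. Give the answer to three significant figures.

|Γ| ≈ 0.547

λ = v/f = 0.73·c / 1.45 GHz = 0.151 m
βl = 2π·l/λ = 2π × 0.347 = 125°
tan(βl) = -1.43
Z_in = Z_0·(Z_L + jZ_0·tanβl)/(Z_0 + jZ_L·tanβl) = 23.4 + j18.4 Ω
Γ_s = (Z_in − Z_s)/(Z_in + Z_s) = (-51.6 + j18.4)/(98.4 + j18.4), |Γ_s| = 0.547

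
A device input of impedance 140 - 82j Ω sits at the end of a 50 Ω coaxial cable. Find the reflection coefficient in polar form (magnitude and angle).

Γ ≈ 0.588 ∠ -19°

Γ = (Z_L − Z_0)/(Z_L + Z_0) = (90 − j82)/(190 − j82)
|Γ| = 122/207 = 0.588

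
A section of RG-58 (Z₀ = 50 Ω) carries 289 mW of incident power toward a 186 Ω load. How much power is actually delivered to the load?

Γ = (186 − 50)/(186 + 50) = 0.576
|Γ|² = 0.332
P_refl = |Γ|²·P_inc = 96 mW, P_del = (1 − |Γ|²)·P_inc = 193 mW

P_delivered ≈ 193 mW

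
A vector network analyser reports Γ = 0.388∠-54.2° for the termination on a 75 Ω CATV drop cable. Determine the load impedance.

Z_L = Z_0·(1 + Γ)/(1 − Γ) = 75·(1.23 − j0.315)/(0.773 + j0.315)

Z_L ≈ 91.5 − j67.8 Ω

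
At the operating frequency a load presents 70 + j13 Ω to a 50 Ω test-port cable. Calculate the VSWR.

Γ = (Z_L − Z_0)/(Z_L + Z_0) = (20 + j13)/(120 + j13)
|Γ| = 23.9/121 = 0.198
VSWR = (1 + |Γ|)/(1 − |Γ|) = 1.2/0.802

VSWR ≈ 1.49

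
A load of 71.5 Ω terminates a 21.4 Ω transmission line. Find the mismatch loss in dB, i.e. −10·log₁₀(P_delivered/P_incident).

Γ = (71.5 − 21.4)/(71.5 + 21.4) = 0.539
|Γ|² = 0.291, so P_del/P_inc = 1 − |Γ|² = 0.709
ML = −10·log₁₀(1 − |Γ|²)

mismatch loss ≈ 1.49 dB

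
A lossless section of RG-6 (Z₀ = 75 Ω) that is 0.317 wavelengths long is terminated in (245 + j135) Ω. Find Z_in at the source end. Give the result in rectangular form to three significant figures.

βl = 2π × 0.317 = 114°
tan(βl) = tan(114°) = -2.23
Z_in = Z_0·(Z_L + jZ_0·tanβl)/(Z_0 + jZ_L·tanβl)
     = 75·(245 − j32.5)/(377 − j547)

Z_in ≈ 18.7 + j20.7 Ω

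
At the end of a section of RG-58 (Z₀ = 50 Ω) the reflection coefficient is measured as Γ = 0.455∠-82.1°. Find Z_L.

Z_L = Z_0·(1 + Γ)/(1 − Γ) = 50·(1.06 − j0.451)/(0.937 + j0.451)

Z_L ≈ 36.6 − j41.7 Ω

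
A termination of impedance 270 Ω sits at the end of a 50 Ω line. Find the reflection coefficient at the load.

Γ = 0.688

Γ = (Z_L − Z_0)/(Z_L + Z_0) = (270 − 50)/(270 + 50) = 220/320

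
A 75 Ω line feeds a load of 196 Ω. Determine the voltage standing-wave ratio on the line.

VSWR ≈ 2.61

Γ = (196 − 75)/(196 + 75) = 0.446
VSWR = (1 + 0.446)/(1 − 0.446)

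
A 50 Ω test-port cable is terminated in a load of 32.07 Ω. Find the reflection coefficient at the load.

Γ = (Z_L − Z_0)/(Z_L + Z_0) = (32.07 − 50)/(32.07 + 50) = -17.93/82.07

Γ = -0.218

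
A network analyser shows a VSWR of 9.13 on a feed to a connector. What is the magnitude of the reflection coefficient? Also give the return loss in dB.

|Γ| = (S − 1)/(S + 1) = (9.13 − 1)/(9.13 + 1) = 8.13/10.1
RL = −20·log₁₀|Γ| = −20·log₁₀(0.803)

|Γ| ≈ 0.803; return loss ≈ 1.91 dB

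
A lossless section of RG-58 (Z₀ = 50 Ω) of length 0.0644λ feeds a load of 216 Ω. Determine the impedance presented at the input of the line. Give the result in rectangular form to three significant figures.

βl = 2π × 0.0644 = 23.2°
tan(βl) = tan(23.2°) = 0.428
Z_in = Z_0·(Z_L + jZ_0·tanβl)/(Z_0 + jZ_L·tanβl)
     = 50·(216 + j21.4)/(50 + j92.5)

Z_in ≈ 57.8 − j85.5 Ω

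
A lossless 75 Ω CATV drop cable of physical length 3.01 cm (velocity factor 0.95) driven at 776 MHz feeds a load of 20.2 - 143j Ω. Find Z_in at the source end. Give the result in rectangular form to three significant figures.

Z_in ≈ 6.14 − j48.8 Ω

λ = v/f = 0.95·c / 776 MHz = 0.367 m
βl = 2π·l/λ = 2π × 0.082 = 29.5°
tan(βl) = tan(29.5°) = 0.566
Z_in = Z_0·(Z_L + jZ_0·tanβl)/(Z_0 + jZ_L·tanβl)
     = 75·(20.2 − j101)/(156 + j11.4)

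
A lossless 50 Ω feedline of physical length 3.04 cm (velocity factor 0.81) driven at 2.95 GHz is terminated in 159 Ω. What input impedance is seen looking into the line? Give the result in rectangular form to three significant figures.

Z_in ≈ 27 + j38.5 Ω

λ = v/f = 0.81·c / 2.95 GHz = 0.0824 m
βl = 2π·l/λ = 2π × 0.369 = 133°
tan(βl) = tan(133°) = -1.08
Z_in = Z_0·(Z_L + jZ_0·tanβl)/(Z_0 + jZ_L·tanβl)
     = 50·(159 − j53.9)/(50 − j171)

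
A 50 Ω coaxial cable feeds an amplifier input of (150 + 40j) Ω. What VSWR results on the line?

Γ = (Z_L − Z_0)/(Z_L + Z_0) = (100 + j40)/(200 + j40)
|Γ| = 108/204 = 0.528
VSWR = (1 + |Γ|)/(1 − |Γ|) = 1.53/0.472

VSWR ≈ 3.24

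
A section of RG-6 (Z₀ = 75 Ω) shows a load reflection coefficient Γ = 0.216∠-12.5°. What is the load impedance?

Z_L = Z_0·(1 + Γ)/(1 − Γ) = 75·(1.21 − j0.0468)/(0.789 + j0.0468)

Z_L ≈ 114 − j11.2 Ω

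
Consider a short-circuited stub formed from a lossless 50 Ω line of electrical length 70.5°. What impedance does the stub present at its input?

tan(βl) = 2.82
For a short-circuited stub, Z_in = jZ_0·tan(βl)

Z_in ≈ +j141 Ω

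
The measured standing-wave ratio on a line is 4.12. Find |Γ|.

|Γ| = (S − 1)/(S + 1) = (4.12 − 1)/(4.12 + 1) = 3.12/5.12

|Γ| ≈ 0.609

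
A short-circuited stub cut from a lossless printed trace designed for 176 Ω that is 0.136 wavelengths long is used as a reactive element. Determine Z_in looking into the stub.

Z_in ≈ +j202 Ω

βl = 2π × 0.136 = 49°
tan(βl) = 1.15
For a short-circuited stub, Z_in = jZ_0·tan(βl)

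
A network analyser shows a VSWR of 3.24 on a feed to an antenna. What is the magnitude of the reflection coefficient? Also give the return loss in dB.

|Γ| = (S − 1)/(S + 1) = (3.24 − 1)/(3.24 + 1) = 2.24/4.24
RL = −20·log₁₀|Γ| = −20·log₁₀(0.528)

|Γ| ≈ 0.528; return loss ≈ 5.54 dB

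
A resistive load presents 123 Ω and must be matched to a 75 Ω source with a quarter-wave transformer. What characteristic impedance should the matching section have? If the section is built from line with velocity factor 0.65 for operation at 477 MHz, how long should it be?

Z_qwt ≈ 96 Ω; length ≈ 10.2 cm

Z_qwt = √(Z_0·R_L) = √(75 × 123) = √9225
λ = 0.65·c/f = 0.409 m, so l = λ/4 = 0.102 m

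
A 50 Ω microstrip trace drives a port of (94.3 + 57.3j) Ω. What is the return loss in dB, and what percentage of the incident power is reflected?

RL ≈ 6.62 dB; 21.8% of incident power reflected

Γ = (44.3 + j57.3)/(144.3 + j57.3), |Γ| = 0.466
RL = −20·log₁₀(0.466) = 6.62 dB
P_refl/P_inc = |Γ|² = 0.218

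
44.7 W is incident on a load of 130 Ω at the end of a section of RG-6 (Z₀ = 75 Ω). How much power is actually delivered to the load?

Γ = (130 − 75)/(130 + 75) = 0.268
|Γ|² = 0.072
P_refl = |Γ|²·P_inc = 3.22 W, P_del = (1 − |Γ|²)·P_inc = 41.5 W

P_delivered ≈ 41.5 W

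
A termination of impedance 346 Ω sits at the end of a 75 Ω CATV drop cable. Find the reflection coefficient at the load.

Γ = 0.644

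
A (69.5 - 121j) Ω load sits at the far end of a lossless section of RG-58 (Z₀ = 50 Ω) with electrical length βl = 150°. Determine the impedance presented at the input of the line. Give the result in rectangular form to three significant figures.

tan(βl) = tan(150°) = -0.577
Z_in = Z_0·(Z_L + jZ_0·tanβl)/(Z_0 + jZ_L·tanβl)
     = 50·(69.5 − j150)/(-19.9 − j40.1)

Z_in ≈ 116 + j144 Ω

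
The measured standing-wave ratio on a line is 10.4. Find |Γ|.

|Γ| ≈ 0.825

|Γ| = (S − 1)/(S + 1) = (10.4 − 1)/(10.4 + 1) = 9.4/11.4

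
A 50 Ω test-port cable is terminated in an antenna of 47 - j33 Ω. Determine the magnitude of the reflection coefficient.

|Γ| ≈ 0.323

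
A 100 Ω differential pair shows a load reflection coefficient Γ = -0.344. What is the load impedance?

Z_L = Z_0·(1 + Γ)/(1 − Γ) = 100·(0.656)/(1.34)

Z_L ≈ 48.8 Ω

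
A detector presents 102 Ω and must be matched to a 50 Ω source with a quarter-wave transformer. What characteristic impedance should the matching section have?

Z_qwt ≈ 71.4 Ω

Z_qwt = √(Z_0·R_L) = √(50 × 102) = √5100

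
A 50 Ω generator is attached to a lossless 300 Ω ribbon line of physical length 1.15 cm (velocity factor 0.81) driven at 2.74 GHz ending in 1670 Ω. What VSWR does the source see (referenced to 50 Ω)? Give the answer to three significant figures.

λ = v/f = 0.81·c / 2.74 GHz = 0.0887 m
βl = 2π·l/λ = 2π × 0.13 = 46.7°
tan(βl) = 1.06
Z_in = Z_0·(Z_L + jZ_0·tanβl)/(Z_0 + jZ_L·tanβl) = 99 − j266 Ω
Γ_s = (Z_in − Z_s)/(Z_in + Z_s) = (49 − j266)/(149 − j266), |Γ_s| = 0.887
VSWR = (1 + |Γ_s|)/(1 − |Γ_s|)

VSWR ≈ 16.7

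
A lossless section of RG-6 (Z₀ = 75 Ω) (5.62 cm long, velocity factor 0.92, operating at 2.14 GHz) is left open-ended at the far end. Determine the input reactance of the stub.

λ = v/f = 0.92·c / 2.14 GHz = 0.129 m
βl = 2π·l/λ = 2π × 0.436 = 157°
tan(βl) = -0.427
For an open-ended stub, Z_in = −jZ_0·cot(βl) = −jZ_0/tan(βl)

X_in ≈ 176 Ω (inductive)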